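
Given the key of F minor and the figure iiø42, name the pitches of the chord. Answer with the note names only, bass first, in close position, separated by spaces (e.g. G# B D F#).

F G Bb Db

The numeral's case and figure indicate a half-diminished seventh chord. In F minor its root, the second degree, is G.
That chord is spelled G-Bb-Db-F.
With the 42 figure the chord is in third inversion; from the bass F upward in close position it reads F-G-Bb-Db.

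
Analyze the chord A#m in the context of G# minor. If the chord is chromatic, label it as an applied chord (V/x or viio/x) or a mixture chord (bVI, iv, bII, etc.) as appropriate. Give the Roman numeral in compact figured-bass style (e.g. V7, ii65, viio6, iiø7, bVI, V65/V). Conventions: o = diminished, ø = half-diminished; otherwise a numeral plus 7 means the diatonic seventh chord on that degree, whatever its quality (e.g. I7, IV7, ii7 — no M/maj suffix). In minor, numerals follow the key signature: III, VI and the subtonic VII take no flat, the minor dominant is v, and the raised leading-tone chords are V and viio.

ii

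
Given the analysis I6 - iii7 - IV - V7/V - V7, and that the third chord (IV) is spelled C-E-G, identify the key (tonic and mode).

G major

The chord C is a major triad rooted on C; its label is IV.
Counting down 3 scale steps from C places the tonic on G; a major triad on degree 4 is diatonic only in major.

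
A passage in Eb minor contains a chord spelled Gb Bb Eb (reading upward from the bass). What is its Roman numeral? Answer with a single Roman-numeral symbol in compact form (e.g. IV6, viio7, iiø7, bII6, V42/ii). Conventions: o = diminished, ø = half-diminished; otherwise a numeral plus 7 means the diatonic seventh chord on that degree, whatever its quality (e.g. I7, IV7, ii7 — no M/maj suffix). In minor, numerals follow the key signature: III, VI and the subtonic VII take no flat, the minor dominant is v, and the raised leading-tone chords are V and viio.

The pitches Eb-Gb-Bb form a minor triad rooted on Eb.
Eb is scale degree 1 in Eb minor, and a minor triad on that degree is written i.
With Gb in the bass the chord is in first inversion, so the figured bass is 6.

i6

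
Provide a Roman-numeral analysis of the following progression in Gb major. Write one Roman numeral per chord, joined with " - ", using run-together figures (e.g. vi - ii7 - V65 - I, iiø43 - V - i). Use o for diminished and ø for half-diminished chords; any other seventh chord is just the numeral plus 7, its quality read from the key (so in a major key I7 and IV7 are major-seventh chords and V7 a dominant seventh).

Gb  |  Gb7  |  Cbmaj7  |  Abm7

Gb has root Gb, degree 1 in Gb major, so I.
Gb7: chromatic; Gb is V of IV, so V7/IV.
Cbmaj7 has root Cb, degree 4 in Gb major, so IV7.
Abm7 has root Ab, degree 2 in Gb major, so ii7.

I - V7/IV - IV7 - ii7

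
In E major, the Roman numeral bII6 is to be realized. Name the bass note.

A

bII in E major has root F; the chord is F-A-C.
The figure 6 means first inversion — the third is in the bass.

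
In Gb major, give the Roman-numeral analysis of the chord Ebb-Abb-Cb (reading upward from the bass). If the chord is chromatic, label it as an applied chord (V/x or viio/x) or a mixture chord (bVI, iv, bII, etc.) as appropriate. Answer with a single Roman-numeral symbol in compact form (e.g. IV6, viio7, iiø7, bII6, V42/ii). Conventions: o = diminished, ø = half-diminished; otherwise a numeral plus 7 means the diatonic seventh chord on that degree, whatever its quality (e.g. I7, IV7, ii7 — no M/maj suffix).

The pitches Abb-Cb-Ebb form a major triad rooted on Abb.
Abb is the lowered second degree of Gb major (diatonic 2 would be Ab). This is the Neapolitan chord — a major triad on the lowered second degree.
With Ebb in the bass the chord is in second inversion, so the figured bass is 64.

bII64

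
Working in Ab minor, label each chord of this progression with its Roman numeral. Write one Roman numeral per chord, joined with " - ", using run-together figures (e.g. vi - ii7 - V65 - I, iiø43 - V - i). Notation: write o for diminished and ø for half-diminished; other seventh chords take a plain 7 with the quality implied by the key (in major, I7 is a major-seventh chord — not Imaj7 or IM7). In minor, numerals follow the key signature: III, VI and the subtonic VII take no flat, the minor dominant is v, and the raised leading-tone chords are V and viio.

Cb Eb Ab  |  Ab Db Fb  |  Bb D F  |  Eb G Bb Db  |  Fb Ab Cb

Cb-Eb-Ab has root Ab, degree 1 in Ab minor, so i6.
Ab-Db-Fb: minor triad on Db = scale degree 4 → iv64.
Bb-D-F: chromatic; Bb is V of V, so V/V.
Eb-G-Bb-Db has root Eb, degree 5 in Ab minor, so V7.
Fb-Ab-Cb has root Fb, degree 6 in Ab minor, so VI.

i6 - iv64 - V/V - V7 - VI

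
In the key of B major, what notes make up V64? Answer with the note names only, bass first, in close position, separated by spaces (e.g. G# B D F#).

In B major, the dominant is F#, and the diatonic chord built there is a major triad.
Stacking thirds from F# gives F#-A#-C#.
The figured bass 64 indicates second inversion, placing the fifth (C#) in the bass: C#-F#-A#.

C# F# A#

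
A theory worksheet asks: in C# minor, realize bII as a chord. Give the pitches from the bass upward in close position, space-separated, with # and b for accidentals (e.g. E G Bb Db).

D F# A

Scale degree 2 in C# minor is D#; lowering it a half step gives D. bII is the Neapolitan chord — a major triad on the lowered second degree.
So the chord is D-F#-A, a major triad.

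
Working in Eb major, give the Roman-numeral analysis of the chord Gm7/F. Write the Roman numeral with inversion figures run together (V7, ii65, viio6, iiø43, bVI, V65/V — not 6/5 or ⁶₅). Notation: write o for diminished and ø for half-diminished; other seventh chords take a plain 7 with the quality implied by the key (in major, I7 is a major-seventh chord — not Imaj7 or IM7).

iii42

The pitches G-Bb-D-F form a minor seventh chord rooted on G.
G is scale degree 3 in Eb major, and a minor seventh chord on that degree is written iii7.
With F in the bass the chord is in third inversion, so the figured bass is 42.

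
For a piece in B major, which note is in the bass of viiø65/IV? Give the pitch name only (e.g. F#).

The applied chord viiø65/IV is rooted on D#: D#-F#-A-C#.
The figure 65 means first inversion — the third is in the bass.

F#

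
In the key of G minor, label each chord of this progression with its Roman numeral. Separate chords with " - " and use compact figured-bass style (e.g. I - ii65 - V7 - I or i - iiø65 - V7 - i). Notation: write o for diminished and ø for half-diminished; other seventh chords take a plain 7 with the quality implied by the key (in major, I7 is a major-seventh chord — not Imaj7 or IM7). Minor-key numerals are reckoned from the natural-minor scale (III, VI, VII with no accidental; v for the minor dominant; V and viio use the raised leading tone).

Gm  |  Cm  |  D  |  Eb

i - iv - V - VI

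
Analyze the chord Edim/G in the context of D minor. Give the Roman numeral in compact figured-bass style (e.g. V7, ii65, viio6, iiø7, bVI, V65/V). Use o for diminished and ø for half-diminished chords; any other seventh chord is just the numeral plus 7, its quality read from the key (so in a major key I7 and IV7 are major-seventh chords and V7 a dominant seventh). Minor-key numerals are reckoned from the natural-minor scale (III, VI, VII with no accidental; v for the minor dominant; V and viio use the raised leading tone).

iio6

Stacked in thirds the chord is E-G-Bb: a diminished triad on E.
E is scale degree 2 in D minor, and a diminished triad on that degree is written iio.
With G in the bass the chord is in first inversion, so the figured bass is 6.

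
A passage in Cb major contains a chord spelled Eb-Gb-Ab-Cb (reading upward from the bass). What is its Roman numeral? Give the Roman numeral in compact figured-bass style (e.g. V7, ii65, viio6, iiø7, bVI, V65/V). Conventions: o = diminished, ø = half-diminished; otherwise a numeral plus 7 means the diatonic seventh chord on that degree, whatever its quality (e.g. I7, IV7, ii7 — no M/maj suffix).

vi43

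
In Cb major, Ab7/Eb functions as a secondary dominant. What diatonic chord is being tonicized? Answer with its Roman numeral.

The chord is a dominant seventh chord on Ab.
A dominant resolves down a perfect fifth: Ab → Db. In Cb major, Db is scale degree 2, i.e. ii.

ii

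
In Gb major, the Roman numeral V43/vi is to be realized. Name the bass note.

F

The applied chord V43/vi is rooted on Bb: Bb-D-F-Ab.
The figure 43 means second inversion — the fifth is in the bass.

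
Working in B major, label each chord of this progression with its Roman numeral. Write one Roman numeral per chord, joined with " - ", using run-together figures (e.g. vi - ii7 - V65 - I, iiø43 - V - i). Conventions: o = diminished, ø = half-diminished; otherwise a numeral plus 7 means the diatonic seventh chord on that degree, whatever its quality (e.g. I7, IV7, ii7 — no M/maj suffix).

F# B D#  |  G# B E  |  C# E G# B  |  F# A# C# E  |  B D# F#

F#-B-D#: major triad on B = scale degree 1 → I64.
G#-B-E has root E, degree 4 in B major, so IV6.
C#-E-G#-B has root C#, degree 2 in B major, so ii7.
F#-A#-C#-E: root F# is the dominant; dominant seventh chord there is V7.
B-D#-F# has root B, degree 1 in B major, so I.

I64 - IV6 - ii7 - V7 - I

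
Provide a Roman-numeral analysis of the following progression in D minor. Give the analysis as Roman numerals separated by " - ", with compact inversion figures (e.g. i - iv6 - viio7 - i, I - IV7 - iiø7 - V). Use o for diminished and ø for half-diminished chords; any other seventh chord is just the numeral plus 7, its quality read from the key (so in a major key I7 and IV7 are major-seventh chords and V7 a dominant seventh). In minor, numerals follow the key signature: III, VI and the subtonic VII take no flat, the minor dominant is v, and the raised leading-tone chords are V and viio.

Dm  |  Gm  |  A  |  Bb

i - iv - V - VI

Dm: minor triad on D = scale degree 1 → i.
Gm: minor triad on G = scale degree 4 → iv.
A has root A, degree 5 in D minor, so V.
Bb: major triad on Bb = scale degree 6 → VI.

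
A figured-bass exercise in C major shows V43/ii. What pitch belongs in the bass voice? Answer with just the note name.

E

The applied chord V43/ii is rooted on A: A-C#-E-G.
The figure 43 means second inversion — the fifth is in the bass.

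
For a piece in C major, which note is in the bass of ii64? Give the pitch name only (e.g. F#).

A

ii in C major has root D; the chord is D-F-A.
The figure 64 means second inversion — the fifth is in the bass.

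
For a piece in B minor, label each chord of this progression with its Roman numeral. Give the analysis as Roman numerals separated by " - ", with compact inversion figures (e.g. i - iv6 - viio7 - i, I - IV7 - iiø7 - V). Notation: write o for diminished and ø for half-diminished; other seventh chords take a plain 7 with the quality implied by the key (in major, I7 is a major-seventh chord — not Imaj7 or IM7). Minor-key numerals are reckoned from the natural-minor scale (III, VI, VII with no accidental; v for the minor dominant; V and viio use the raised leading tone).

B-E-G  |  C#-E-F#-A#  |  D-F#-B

iv64 - V43 - i6

B-E-G: minor triad on E = scale degree 4 → iv64.
C#-E-F#-A# has root F#, degree 5 in B minor, so V43.
D-F#-B: root B is the tonic; minor triad there is i6.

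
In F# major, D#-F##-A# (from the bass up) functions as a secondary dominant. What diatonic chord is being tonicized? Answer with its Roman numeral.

ii

The chord is a major triad on D#.
A dominant resolves down a perfect fifth: D# → G#. In F# major, G# is scale degree 2, i.e. ii.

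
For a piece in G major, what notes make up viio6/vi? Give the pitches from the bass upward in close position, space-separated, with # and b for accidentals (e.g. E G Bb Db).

The slash marks an applied leading-tone chord: viio of vi. In G major, vi is E, so the leading tone to it is D#, a half step below.
Building a diminished triad on D# gives D#-F#-A.
The figured bass 6 indicates first inversion, placing the third (F#) in the bass: F#-A-D#.

F# A D#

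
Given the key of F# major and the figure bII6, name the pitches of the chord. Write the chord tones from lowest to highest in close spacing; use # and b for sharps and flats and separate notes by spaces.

B D G

Scale degree 2 in F# major is G#; lowering it a half step gives G. bII6 is the Neapolitan sixth — a major triad on the lowered second degree, here in its customary first inversion.
So the chord is G-B-D.
The figured bass 6 indicates first inversion, placing the third (B) in the bass: B-D-G.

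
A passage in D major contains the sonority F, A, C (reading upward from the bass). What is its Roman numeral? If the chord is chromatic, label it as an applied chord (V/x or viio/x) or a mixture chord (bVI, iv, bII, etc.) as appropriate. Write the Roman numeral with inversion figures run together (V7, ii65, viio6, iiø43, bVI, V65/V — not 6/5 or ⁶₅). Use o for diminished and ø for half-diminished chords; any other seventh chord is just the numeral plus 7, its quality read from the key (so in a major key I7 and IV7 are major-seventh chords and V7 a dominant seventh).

bIII

Stacked in thirds the chord is F-A-C: a major triad on F.
F is the lowered third degree of D major (diatonic 3 would be F#). This is a major triad on the lowered third degree, borrowed from the parallel minor.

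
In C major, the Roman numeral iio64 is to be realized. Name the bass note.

Ab

iio in C major has root D; the chord is D-F-Ab.
The figure 64 means second inversion — the fifth is in the bass.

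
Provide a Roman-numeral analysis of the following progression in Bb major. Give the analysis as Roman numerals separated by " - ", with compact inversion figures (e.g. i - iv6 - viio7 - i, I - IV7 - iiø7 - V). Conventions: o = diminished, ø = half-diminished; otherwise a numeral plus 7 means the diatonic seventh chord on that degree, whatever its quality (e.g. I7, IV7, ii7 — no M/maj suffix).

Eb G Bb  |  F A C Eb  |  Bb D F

Eb-G-Bb: root Eb is the subdominant; major triad there is IV.
F-A-C-Eb: root F is the dominant; dominant seventh chord there is V7.
Bb-D-F: major triad on Bb = scale degree 1 → I.

IV - V7 - I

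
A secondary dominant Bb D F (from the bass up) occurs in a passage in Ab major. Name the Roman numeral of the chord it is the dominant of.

V

The chord is a major triad on Bb.
A dominant resolves down a perfect fifth: Bb → Eb. In Ab major, Eb is scale degree 5, i.e. V.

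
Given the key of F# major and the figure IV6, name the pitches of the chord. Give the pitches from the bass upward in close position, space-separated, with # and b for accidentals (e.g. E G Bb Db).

D# F# B

The numeral's case and figure indicate a major triad. In F# major its root, the subdominant, is B.
Stacking thirds from B gives B-D#-F#.
With the 6 figure the chord is in first inversion; from the bass D# upward in close position it reads D#-F#-B.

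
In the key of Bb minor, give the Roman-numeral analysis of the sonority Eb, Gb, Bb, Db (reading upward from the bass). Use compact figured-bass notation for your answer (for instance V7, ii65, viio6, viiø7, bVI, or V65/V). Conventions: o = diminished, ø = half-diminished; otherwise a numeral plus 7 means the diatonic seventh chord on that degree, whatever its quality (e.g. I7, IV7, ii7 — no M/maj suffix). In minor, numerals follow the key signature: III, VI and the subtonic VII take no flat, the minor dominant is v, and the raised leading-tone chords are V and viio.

iv7

Stacked in thirds the chord is Eb-Gb-Bb-Db: a minor seventh chord on Eb.
In Bb minor, Eb is the subdominant; the diatonic minor seventh chord there is iv7.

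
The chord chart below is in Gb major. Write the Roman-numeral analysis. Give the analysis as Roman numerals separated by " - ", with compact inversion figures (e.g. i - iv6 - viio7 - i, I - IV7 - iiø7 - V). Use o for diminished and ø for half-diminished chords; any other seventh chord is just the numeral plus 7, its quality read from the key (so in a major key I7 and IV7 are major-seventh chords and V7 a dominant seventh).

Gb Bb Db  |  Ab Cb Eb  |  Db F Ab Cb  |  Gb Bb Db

Gb-Bb-Db: root Gb is the tonic; major triad there is I.
Ab-Cb-Eb: minor triad on Ab = scale degree 2 → ii.
Db-F-Ab-Cb has root Db, degree 5 in Gb major, so V7.
Gb-Bb-Db: major triad on Gb = scale degree 1 → I.

I - ii - V7 - I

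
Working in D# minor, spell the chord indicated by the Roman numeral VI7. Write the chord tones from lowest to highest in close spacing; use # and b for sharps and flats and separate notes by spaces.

B D# F# A#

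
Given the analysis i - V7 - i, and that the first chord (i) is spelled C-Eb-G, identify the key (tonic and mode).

i is given as C-Eb-G — a minor triad with root C.
If C is scale degree 1 and the mode makes that degree carry a minor triad, the tonic is C and the mode is minor.

C minor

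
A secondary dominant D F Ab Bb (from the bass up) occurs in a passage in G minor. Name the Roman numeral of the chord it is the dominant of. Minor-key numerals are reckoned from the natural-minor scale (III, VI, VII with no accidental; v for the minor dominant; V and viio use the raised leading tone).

The chord is a dominant seventh chord on Bb.
A dominant resolves down a perfect fifth: Bb → Eb. In G minor, Eb is scale degree 6, i.e. VI.

VI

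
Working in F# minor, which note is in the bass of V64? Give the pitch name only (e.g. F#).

G#

V in F# minor has root C#; the chord is C#-E#-G#.
The figure 64 means second inversion — the fifth is in the bass.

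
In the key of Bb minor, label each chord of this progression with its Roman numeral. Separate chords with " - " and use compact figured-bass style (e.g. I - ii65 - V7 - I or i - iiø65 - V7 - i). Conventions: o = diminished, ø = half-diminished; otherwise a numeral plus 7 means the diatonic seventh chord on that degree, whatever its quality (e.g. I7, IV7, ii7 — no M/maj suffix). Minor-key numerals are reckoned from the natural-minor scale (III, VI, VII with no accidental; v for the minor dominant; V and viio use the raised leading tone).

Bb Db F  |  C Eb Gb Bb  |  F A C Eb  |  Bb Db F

i - iiø7 - V7 - i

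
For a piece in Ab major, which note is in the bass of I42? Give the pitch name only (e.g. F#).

G

I in Ab major has root Ab; the chord is Ab-C-Eb-G.
The figure 42 means third inversion — the seventh is in the bass.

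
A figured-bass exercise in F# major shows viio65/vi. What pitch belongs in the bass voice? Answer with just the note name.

E#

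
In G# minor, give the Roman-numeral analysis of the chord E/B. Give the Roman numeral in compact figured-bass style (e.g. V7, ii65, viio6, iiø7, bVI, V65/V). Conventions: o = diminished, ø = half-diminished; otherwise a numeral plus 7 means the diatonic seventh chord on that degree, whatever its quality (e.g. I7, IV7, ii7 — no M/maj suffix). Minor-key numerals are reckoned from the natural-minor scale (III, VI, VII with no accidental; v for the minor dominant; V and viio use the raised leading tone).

VI64

The pitches E-G#-B form a major triad rooted on E.
E is scale degree 6 in G# minor, and a major triad on that degree is written VI.
With B in the bass the chord is in second inversion, so the figured bass is 64.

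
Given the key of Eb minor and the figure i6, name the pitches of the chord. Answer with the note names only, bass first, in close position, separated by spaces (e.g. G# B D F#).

In Eb minor, the first degree is Eb, and the diatonic chord built there is a minor triad.
Stacking thirds from Eb gives Eb-Gb-Bb.
The figured bass 6 indicates first inversion, placing the third (Gb) in the bass: Gb-Bb-Eb.

Gb Bb Eb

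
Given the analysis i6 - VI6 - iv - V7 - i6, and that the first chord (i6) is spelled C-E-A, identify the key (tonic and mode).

i6 is given as C-E-A — a minor triad with root A.
If A is scale degree 1 and the mode makes that degree carry a minor triad, the tonic is A and the mode is minor.

A minor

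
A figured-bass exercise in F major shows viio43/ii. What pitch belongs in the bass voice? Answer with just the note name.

C

The applied chord viio43/ii is rooted on F#: F#-A-C-Eb.
The figure 43 means second inversion — the fifth is in the bass.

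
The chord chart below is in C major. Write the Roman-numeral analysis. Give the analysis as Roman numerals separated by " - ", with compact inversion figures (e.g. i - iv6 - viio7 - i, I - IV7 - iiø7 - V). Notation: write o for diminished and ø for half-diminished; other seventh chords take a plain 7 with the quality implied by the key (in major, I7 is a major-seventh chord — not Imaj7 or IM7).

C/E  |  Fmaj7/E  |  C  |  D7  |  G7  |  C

C/E: major triad on C = scale degree 1 → I6.
Fmaj7/E has root F, degree 4 in C major, so IV42.
C: root C is the tonic; major triad there is I.
D7: chromatic; D is V of V, so V7/V.
G7: dominant seventh chord on G = scale degree 5 → V7.
C: major triad on C = scale degree 1 → I.

I6 - IV42 - I - V7/V - V7 - I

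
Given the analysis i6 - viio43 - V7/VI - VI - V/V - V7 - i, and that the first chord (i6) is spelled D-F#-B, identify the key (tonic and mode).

B minor

The chord Bm/D is a minor triad rooted on B; its label is i6.
If B is scale degree 1 and the mode makes that degree carry a minor triad, the tonic is B and the mode is minor.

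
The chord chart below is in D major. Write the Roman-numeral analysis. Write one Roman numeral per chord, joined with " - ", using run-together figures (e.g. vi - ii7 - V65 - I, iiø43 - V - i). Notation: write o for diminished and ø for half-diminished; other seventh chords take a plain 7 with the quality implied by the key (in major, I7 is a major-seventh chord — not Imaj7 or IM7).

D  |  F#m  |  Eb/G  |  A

I - iii - bII6 - V

D: major triad on D = scale degree 1 → I.
F#m has root F#, degree 3 in D major, so iii.
Eb/G: Eb with this quality isn't in the key; a major triad on b2 is the Neapolitan sixth, bII6 (third, G, in the bass — hence the 6).
A: root A is the dominant; major triad there is V.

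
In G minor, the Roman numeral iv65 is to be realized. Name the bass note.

iv in G minor has root C; the chord is C-Eb-G-Bb.
The figure 65 means first inversion — the third is in the bass.

Eb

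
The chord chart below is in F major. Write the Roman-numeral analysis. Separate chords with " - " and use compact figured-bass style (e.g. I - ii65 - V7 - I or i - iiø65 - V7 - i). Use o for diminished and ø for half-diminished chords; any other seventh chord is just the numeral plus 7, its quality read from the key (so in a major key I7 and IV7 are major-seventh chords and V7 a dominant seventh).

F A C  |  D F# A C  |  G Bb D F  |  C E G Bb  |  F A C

F-A-C: major triad on F = scale degree 1 → I.
D-F#-A-C is the secondary dominant of ii (dominant seventh chord on D): V7/ii.
G-Bb-D-F has root G, degree 2 in F major, so ii7.
C-E-G-Bb: dominant seventh chord on C = scale degree 5 → V7.
F-A-C: root F is the tonic; major triad there is I.

I - V7/ii - ii7 - V7 - I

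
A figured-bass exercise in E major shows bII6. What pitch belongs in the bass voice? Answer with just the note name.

A

bII in E major has root F; the chord is F-A-C.
The figure 6 means first inversion — the third is in the bass.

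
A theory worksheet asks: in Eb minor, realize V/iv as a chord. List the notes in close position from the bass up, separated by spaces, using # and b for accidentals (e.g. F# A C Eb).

V/iv is a secondary dominant — the dominant triad of iv. iv in Eb minor is Ab, so the applied chord's root is Eb, a perfect fifth above.
Building a major triad on Eb gives Eb-G-Bb.

Eb G Bb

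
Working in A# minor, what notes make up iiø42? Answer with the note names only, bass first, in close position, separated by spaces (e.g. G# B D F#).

In A# minor, scale degree 2 is B#, and the diatonic chord built there is a half-diminished seventh chord.
That chord is spelled B#-D#-F#-A#.
With the 42 figure the chord is in third inversion; from the bass A# upward in close position it reads A#-B#-D#-F#.

A# B# D# F#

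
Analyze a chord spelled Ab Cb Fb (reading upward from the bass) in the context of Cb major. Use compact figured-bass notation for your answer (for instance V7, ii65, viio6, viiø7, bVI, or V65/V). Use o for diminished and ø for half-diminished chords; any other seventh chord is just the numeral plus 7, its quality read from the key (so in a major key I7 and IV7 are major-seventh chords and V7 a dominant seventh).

Stacked in thirds the chord is Fb-Ab-Cb: a major triad on Fb.
In Cb major, Fb is the subdominant; the diatonic major triad there is IV.
With Ab in the bass the chord is in first inversion, so the figured bass is 6.

IV6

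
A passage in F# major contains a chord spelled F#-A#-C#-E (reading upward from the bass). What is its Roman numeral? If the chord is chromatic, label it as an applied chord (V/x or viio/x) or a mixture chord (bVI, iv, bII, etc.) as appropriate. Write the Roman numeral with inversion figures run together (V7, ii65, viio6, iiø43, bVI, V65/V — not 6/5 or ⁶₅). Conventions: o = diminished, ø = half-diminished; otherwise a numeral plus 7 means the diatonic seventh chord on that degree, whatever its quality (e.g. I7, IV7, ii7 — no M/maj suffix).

Stacked in thirds the chord is F#-A#-C#-E: a dominant seventh chord on F#.
F# is not a diatonic chord root with this quality in F# major, but it lies a perfect fifth above B (IV), so the chord functions as an applied dominant of IV.

V7/IV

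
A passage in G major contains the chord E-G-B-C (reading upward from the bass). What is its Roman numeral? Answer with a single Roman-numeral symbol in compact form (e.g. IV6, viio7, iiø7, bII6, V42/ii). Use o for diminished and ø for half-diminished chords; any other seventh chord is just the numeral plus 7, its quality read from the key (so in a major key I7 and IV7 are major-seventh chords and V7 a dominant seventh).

Stacked in thirds the chord is C-E-G-B: a major seventh chord on C.
C is scale degree 4 in G major, and a major seventh chord on that degree is written IV7.
With E in the bass the chord is in first inversion, so the figured bass is 65.

IV65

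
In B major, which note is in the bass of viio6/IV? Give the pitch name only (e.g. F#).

F#

The applied chord viio6/IV is rooted on D#: D#-F#-A.
The figure 6 means first inversion — the third is in the bass.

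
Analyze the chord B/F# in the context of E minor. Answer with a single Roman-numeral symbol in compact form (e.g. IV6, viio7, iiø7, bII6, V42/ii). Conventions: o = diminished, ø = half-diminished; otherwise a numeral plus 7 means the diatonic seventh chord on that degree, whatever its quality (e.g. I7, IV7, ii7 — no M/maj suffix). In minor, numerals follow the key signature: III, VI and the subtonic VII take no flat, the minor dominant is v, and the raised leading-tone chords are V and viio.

V64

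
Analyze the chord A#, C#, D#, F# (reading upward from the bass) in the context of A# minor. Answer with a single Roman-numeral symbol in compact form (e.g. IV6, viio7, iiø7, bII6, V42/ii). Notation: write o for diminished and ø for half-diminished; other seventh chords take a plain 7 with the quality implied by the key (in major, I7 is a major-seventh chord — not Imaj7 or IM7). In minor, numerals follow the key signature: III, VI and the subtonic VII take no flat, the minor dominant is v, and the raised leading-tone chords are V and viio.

iv43

Stacked in thirds the chord is D#-F#-A#-C#: a minor seventh chord on D#.
In A# minor, D# is the subdominant; the diatonic minor seventh chord there is iv7.
With A# in the bass the chord is in second inversion, so the figured bass is 43.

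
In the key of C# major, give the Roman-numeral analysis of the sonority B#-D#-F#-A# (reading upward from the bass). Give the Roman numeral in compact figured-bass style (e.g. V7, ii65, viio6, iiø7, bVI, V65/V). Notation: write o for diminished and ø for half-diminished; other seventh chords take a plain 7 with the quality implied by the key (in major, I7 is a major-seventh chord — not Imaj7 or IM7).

viiø7

The pitches B#-D#-F#-A# form a half-diminished seventh chord rooted on B#.
In C# major, B# is the leading tone; the diatonic half-diminished seventh chord there is viiø7.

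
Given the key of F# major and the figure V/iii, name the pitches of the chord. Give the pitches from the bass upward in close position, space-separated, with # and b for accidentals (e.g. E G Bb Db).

E# G## B#

V/iii is a secondary dominant — the dominant triad of iii. iii in F# major is A#, so the applied chord's root is E#, a perfect fifth above.
Building a major triad on E# gives E#-G##-B#.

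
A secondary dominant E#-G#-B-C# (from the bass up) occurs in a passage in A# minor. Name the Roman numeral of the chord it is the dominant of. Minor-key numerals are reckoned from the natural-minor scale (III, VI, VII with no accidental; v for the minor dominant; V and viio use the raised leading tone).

The chord is a dominant seventh chord on C#.
A dominant resolves down a perfect fifth: C# → F#. In A# minor, F# is scale degree 6, i.e. VI.

VI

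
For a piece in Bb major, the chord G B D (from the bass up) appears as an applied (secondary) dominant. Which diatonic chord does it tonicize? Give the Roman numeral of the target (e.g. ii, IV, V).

The chord is a major triad on G.
A dominant resolves down a perfect fifth: G → C. In Bb major, C is scale degree 2, i.e. ii.

ii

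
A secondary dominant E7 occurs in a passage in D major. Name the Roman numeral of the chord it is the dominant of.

V

The chord is a dominant seventh chord on E.
A dominant resolves down a perfect fifth: E → A. In D major, A is scale degree 5, i.e. V.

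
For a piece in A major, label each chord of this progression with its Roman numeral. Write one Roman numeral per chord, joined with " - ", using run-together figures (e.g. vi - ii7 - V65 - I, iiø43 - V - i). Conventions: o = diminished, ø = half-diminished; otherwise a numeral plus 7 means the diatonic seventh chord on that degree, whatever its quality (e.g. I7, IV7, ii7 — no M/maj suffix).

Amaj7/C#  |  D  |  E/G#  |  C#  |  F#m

Amaj7/C# has root A, degree 1 in A major, so I65.
D has root D, degree 4 in A major, so IV.
E/G#: major triad on E = scale degree 5 → V6.
C#: a major triad on C#, the applied dominant of vi → V/vi.
F#m: root F# is the submediant; minor triad there is vi.

I65 - IV - V6 - V/vi - vi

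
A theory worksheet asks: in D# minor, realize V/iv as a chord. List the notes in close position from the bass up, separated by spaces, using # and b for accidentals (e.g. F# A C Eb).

D# F## A#

The slash means an applied dominant: we want the dominant of iv. In D# minor, iv is G# minor, and its dominant is built on D#.
Building a major triad on D# gives D#-F##-A#.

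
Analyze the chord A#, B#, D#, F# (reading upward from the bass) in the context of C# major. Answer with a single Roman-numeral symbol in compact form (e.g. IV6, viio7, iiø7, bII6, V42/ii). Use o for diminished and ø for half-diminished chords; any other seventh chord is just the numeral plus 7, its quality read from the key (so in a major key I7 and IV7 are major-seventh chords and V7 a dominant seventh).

viiø42

Stacked in thirds the chord is B#-D#-F#-A#: a half-diminished seventh chord on B#.
In C# major, B# is the leading tone; the diatonic half-diminished seventh chord there is viiø7.
With A# in the bass the chord is in third inversion, so the figured bass is 42.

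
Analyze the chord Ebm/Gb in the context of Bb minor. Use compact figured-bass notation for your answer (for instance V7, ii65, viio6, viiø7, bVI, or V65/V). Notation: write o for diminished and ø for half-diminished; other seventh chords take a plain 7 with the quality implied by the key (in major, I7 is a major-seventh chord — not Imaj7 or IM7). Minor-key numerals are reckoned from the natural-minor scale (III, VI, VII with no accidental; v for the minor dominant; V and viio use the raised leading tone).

Stacked in thirds the chord is Eb-Gb-Bb: a minor triad on Eb.
Eb is scale degree 4 in Bb minor, and a minor triad on that degree is written iv.
With Gb in the bass the chord is in first inversion, so the figured bass is 6.

iv6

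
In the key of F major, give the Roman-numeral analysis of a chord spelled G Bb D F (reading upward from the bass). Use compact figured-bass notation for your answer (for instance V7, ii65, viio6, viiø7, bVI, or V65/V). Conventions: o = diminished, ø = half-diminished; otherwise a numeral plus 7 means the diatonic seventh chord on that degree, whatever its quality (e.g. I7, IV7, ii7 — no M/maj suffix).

ii7

Stacked in thirds the chord is G-Bb-D-F: a minor seventh chord on G.
In F major, G is the supertonic; the diatonic minor seventh chord there is ii7.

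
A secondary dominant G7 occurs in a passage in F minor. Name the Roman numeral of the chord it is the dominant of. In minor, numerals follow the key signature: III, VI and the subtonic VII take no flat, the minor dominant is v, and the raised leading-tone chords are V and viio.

The chord is a dominant seventh chord on G.
A dominant resolves down a perfect fifth: G → C. In F minor, C is scale degree 5, i.e. V.

V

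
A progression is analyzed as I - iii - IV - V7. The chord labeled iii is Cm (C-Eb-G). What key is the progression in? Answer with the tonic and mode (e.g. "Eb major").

Ab major

The anchor chord is a minor triad on C, labeled iii.
iii on C implies C is the mediant; that puts the tonic at Ab, and the lowercase numeral fits major mode.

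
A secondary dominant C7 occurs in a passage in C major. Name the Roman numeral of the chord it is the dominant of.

The chord is a dominant seventh chord on C.
A dominant resolves down a perfect fifth: C → F. In C major, F is scale degree 4, i.e. IV.

IV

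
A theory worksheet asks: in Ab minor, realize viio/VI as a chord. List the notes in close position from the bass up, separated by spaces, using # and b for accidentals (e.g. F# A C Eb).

Eb Gb Bbb

The slash marks an applied leading-tone chord: viio of VI. In Ab minor, VI is Fb, so the leading tone to it is Eb, a half step below.
Building a diminished triad on Eb gives Eb-Gb-Bbb.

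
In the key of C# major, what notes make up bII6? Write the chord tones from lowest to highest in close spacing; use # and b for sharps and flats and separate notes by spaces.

bII6 is the Neapolitan sixth — a major triad on the lowered second degree, here in its customary first inversion. In C# major that root is D.
So the chord is D-F#-A, a major triad.
The figured bass 6 indicates first inversion, placing the third (F#) in the bass: F#-A-D.

F# A D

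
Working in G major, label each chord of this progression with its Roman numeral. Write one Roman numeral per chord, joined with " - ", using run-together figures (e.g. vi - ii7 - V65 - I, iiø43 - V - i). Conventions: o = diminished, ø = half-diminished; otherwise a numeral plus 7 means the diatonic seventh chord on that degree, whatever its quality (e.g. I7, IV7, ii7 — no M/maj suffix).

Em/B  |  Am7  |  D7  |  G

Em/B: minor triad on E = scale degree 6 → vi64.
Am7: minor seventh chord on A = scale degree 2 → ii7.
D7 has root D, degree 5 in G major, so V7.
G has root G, degree 1 in G major, so I.

vi64 - ii7 - V7 - I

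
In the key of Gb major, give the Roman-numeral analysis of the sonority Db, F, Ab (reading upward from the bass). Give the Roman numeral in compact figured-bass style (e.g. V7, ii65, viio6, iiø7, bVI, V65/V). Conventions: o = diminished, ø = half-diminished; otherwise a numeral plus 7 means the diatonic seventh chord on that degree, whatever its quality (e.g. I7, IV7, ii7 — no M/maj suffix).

The pitches Db-F-Ab form a major triad rooted on Db.
In Gb major, Db is the dominant; the diatonic major triad there is V.

V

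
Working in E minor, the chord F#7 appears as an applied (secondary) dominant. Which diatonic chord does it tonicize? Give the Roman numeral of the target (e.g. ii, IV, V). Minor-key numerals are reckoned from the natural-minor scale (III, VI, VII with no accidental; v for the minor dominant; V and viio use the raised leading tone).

The chord is a dominant seventh chord on F#.
A dominant resolves down a perfect fifth: F# → B. In E minor, B is scale degree 5, i.e. V.

V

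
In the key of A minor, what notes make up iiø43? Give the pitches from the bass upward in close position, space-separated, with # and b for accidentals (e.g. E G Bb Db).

F A B D

In A minor, the second degree is B, and the diatonic chord built there is a half-diminished seventh chord.
Stacking thirds from B gives B-D-F-A.
The figured bass 43 indicates second inversion, placing the fifth (F) in the bass: F-A-B-D.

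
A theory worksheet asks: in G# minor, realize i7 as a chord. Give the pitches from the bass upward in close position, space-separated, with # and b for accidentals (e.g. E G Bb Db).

G# B D# F#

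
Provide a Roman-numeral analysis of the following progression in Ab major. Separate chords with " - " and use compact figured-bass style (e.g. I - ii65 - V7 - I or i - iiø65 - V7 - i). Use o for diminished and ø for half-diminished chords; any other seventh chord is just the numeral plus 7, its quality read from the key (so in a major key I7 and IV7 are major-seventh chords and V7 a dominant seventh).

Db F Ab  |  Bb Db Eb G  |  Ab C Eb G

Db-F-Ab: root Db is the subdominant; major triad there is IV.
Bb-Db-Eb-G: dominant seventh chord on Eb = scale degree 5 → V43.
Ab-C-Eb-G: root Ab is the tonic; major seventh chord there is I7.

IV - V43 - I7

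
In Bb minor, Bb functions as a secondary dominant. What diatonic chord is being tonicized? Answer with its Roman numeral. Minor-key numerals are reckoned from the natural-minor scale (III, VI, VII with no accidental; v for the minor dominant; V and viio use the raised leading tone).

iv

The chord is a major triad on Bb.
A dominant resolves down a perfect fifth: Bb → Eb. In Bb minor, Eb is scale degree 4, i.e. iv.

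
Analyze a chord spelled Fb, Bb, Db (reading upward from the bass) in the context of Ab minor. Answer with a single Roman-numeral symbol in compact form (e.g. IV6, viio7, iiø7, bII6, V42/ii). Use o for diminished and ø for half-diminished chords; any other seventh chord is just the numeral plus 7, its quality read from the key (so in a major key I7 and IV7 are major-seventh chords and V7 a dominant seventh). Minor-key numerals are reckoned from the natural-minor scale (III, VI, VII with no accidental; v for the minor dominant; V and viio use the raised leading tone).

iio64

Stacked in thirds the chord is Bb-Db-Fb: a diminished triad on Bb.
Bb is scale degree 2 in Ab minor, and a diminished triad on that degree is written iio.
With Fb in the bass the chord is in second inversion, so the figured bass is 64.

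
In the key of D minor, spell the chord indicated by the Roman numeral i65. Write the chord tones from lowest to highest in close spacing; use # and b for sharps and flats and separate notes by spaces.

In D minor, the first degree is D, and the diatonic chord built there is a minor seventh chord.
That chord is spelled D-F-A-C.
With the 65 figure the chord is in first inversion; from the bass F upward in close position it reads F-A-C-D.

F A C D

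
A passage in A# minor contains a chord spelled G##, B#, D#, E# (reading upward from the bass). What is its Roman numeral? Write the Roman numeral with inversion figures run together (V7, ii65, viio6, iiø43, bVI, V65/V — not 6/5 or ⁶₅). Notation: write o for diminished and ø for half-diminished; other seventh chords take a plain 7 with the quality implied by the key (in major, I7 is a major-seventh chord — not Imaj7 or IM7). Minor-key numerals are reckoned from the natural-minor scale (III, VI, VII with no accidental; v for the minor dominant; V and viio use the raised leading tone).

V65

Stacked in thirds the chord is E#-G##-B#-D#: a dominant seventh chord on E#.
In A# minor, E# is the dominant; the diatonic dominant seventh chord there is V7.
With G## in the bass the chord is in first inversion, so the figured bass is 65.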